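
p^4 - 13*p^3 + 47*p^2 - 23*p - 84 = (p - 7)*(p - 4)*(p - 3)*(p + 1)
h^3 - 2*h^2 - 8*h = h*(h - 4)*(h + 2)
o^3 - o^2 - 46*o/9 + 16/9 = (o - 8/3)*(o - 1/3)*(o + 2)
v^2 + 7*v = v*(v + 7)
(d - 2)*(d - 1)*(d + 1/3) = d^3 - 8*d^2/3 + d + 2/3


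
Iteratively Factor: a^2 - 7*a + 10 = (a - 5)*(a - 2)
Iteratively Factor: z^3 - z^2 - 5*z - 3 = (z + 1)*(z^2 - 2*z - 3) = (z + 1)^2*(z - 3)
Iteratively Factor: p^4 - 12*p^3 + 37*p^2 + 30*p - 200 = (p - 5)*(p^3 - 7*p^2 + 2*p + 40) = (p - 5)*(p - 4)*(p^2 - 3*p - 10) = (p - 5)*(p - 4)*(p + 2)*(p - 5)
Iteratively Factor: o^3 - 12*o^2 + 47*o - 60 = (o - 3)*(o^2 - 9*o + 20) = (o - 5)*(o - 3)*(o - 4)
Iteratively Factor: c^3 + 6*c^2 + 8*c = (c)*(c^2 + 6*c + 8) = c*(c + 2)*(c + 4)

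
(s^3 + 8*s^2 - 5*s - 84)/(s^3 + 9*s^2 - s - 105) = (s + 4)/(s + 5)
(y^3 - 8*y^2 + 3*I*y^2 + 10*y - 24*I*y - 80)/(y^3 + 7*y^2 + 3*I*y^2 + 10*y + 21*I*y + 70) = (y - 8)/(y + 7)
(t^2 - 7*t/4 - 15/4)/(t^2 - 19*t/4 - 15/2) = (t - 3)/(t - 6)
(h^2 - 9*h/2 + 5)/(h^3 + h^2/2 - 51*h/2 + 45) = (h - 2)/(h^2 + 3*h - 18)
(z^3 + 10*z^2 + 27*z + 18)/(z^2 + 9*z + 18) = z + 1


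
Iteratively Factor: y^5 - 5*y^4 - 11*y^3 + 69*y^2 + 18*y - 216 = (y - 3)*(y^4 - 2*y^3 - 17*y^2 + 18*y + 72) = (y - 3)*(y + 2)*(y^3 - 4*y^2 - 9*y + 36) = (y - 3)*(y + 2)*(y + 3)*(y^2 - 7*y + 12) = (y - 4)*(y - 3)*(y + 2)*(y + 3)*(y - 3)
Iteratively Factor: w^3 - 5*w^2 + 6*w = (w)*(w^2 - 5*w + 6) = w*(w - 3)*(w - 2)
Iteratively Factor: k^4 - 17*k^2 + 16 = (k + 1)*(k^3 - k^2 - 16*k + 16) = (k - 4)*(k + 1)*(k^2 + 3*k - 4) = (k - 4)*(k - 1)*(k + 1)*(k + 4)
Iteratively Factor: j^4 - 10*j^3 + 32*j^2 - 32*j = (j)*(j^3 - 10*j^2 + 32*j - 32) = j*(j - 4)*(j^2 - 6*j + 8) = j*(j - 4)^2*(j - 2)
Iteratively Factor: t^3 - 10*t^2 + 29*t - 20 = (t - 4)*(t^2 - 6*t + 5) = (t - 5)*(t - 4)*(t - 1)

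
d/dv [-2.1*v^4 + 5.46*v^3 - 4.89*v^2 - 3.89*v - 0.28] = -8.4*v^3 + 16.38*v^2 - 9.78*v - 3.89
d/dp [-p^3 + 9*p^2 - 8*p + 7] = -3*p^2 + 18*p - 8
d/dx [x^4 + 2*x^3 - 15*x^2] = 2*x*(2*x^2 + 3*x - 15)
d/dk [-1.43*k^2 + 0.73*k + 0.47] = 0.73 - 2.86*k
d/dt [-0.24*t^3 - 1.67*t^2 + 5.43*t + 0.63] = -0.72*t^2 - 3.34*t + 5.43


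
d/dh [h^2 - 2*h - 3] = 2*h - 2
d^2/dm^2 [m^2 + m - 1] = 2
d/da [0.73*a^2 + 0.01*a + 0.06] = 1.46*a + 0.01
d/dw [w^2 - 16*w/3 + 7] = 2*w - 16/3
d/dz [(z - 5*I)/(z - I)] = 4*I/(z - I)^2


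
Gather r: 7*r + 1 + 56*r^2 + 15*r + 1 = 56*r^2 + 22*r + 2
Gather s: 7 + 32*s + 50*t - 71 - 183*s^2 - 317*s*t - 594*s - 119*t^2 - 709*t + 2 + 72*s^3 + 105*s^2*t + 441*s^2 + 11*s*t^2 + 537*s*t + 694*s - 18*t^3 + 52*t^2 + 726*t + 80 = 72*s^3 + s^2*(105*t + 258) + s*(11*t^2 + 220*t + 132) - 18*t^3 - 67*t^2 + 67*t + 18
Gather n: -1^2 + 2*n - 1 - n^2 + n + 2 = -n^2 + 3*n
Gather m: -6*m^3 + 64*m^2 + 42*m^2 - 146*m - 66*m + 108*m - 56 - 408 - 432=-6*m^3 + 106*m^2 - 104*m - 896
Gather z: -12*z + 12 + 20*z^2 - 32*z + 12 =20*z^2 - 44*z + 24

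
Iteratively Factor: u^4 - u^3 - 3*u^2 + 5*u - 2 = (u + 2)*(u^3 - 3*u^2 + 3*u - 1) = (u - 1)*(u + 2)*(u^2 - 2*u + 1) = (u - 1)^2*(u + 2)*(u - 1)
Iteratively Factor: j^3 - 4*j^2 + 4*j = (j - 2)*(j^2 - 2*j) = j*(j - 2)*(j - 2)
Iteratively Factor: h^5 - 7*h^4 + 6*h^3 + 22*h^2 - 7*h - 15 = (h + 1)*(h^4 - 8*h^3 + 14*h^2 + 8*h - 15) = (h - 5)*(h + 1)*(h^3 - 3*h^2 - h + 3) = (h - 5)*(h - 3)*(h + 1)*(h^2 - 1) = (h - 5)*(h - 3)*(h + 1)^2*(h - 1)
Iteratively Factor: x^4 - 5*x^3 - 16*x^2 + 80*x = (x - 5)*(x^3 - 16*x) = x*(x - 5)*(x^2 - 16) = x*(x - 5)*(x + 4)*(x - 4)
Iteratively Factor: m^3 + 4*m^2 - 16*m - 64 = (m + 4)*(m^2 - 16) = (m + 4)^2*(m - 4)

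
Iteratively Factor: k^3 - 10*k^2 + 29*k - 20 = (k - 1)*(k^2 - 9*k + 20) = (k - 5)*(k - 1)*(k - 4)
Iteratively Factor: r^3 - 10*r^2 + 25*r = (r - 5)*(r^2 - 5*r) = (r - 5)^2*(r)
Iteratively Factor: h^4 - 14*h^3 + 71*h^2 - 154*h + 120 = (h - 2)*(h^3 - 12*h^2 + 47*h - 60) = (h - 3)*(h - 2)*(h^2 - 9*h + 20) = (h - 4)*(h - 3)*(h - 2)*(h - 5)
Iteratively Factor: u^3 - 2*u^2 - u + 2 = (u - 2)*(u^2 - 1) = (u - 2)*(u + 1)*(u - 1)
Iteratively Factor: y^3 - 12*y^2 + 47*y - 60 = (y - 5)*(y^2 - 7*y + 12) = (y - 5)*(y - 4)*(y - 3)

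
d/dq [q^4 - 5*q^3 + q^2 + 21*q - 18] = 4*q^3 - 15*q^2 + 2*q + 21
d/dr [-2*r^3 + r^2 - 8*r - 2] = -6*r^2 + 2*r - 8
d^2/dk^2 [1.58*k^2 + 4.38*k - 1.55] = 3.16000000000000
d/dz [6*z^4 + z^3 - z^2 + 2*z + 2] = 24*z^3 + 3*z^2 - 2*z + 2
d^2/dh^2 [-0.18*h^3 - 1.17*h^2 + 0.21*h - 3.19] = -1.08*h - 2.34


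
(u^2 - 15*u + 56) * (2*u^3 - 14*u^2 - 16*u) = 2*u^5 - 44*u^4 + 306*u^3 - 544*u^2 - 896*u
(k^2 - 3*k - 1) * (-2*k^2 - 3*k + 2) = -2*k^4 + 3*k^3 + 13*k^2 - 3*k - 2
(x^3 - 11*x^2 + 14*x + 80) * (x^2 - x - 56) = x^5 - 12*x^4 - 31*x^3 + 682*x^2 - 864*x - 4480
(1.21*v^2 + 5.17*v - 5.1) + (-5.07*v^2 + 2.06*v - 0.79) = -3.86*v^2 + 7.23*v - 5.89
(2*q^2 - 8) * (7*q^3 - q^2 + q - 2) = 14*q^5 - 2*q^4 - 54*q^3 + 4*q^2 - 8*q + 16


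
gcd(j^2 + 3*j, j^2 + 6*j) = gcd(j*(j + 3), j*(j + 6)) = j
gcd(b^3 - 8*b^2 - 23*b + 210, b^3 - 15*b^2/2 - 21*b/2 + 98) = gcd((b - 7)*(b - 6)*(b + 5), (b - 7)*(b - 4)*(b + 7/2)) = b - 7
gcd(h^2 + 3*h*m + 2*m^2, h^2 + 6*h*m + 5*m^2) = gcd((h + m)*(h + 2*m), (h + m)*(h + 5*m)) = h + m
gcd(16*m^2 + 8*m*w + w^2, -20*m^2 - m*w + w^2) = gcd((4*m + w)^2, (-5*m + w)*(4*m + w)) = 4*m + w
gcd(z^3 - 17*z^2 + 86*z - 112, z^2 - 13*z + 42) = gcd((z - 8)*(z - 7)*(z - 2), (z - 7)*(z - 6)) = z - 7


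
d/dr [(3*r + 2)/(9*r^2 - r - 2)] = (27*r^2 - 3*r - (3*r + 2)*(18*r - 1) - 6)/(-9*r^2 + r + 2)^2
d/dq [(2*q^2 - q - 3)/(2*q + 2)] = 1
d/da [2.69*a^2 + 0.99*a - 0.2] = 5.38*a + 0.99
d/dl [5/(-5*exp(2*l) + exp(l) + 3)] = (50*exp(l) - 5)*exp(l)/(-5*exp(2*l) + exp(l) + 3)^2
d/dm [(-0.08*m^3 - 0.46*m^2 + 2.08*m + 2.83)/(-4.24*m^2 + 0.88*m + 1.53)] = (0.3392*m^4 - 0.1408*m^3 + 8.0472*m^2 + 22.5908*m + 0.692)/(17.9776*m^4 - 7.4624*m^3 - 12.2*m^2 + 2.6928*m + 2.3409)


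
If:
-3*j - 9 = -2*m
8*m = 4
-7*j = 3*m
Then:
No Solution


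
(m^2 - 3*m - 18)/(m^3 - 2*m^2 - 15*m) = (m - 6)/(m*(m - 5))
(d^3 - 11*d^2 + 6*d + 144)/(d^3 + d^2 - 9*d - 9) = (d^2 - 14*d + 48)/(d^2 - 2*d - 3)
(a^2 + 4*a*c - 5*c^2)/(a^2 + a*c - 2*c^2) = (a + 5*c)/(a + 2*c)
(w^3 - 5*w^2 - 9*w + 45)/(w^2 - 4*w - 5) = (w^2 - 9)/(w + 1)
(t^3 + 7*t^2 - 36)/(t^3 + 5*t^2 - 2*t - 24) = (t + 6)/(t + 4)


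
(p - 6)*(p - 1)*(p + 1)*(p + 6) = p^4 - 37*p^2 + 36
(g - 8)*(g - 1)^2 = g^3 - 10*g^2 + 17*g - 8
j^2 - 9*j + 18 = (j - 6)*(j - 3)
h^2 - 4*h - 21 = (h - 7)*(h + 3)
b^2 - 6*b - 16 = (b - 8)*(b + 2)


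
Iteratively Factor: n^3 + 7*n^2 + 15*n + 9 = (n + 1)*(n^2 + 6*n + 9) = (n + 1)*(n + 3)*(n + 3)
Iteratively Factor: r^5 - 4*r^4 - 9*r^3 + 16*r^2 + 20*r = (r - 2)*(r^4 - 2*r^3 - 13*r^2 - 10*r) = (r - 2)*(r + 1)*(r^3 - 3*r^2 - 10*r) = (r - 5)*(r - 2)*(r + 1)*(r^2 + 2*r) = r*(r - 5)*(r - 2)*(r + 1)*(r + 2)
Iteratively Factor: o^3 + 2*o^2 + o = (o + 1)*(o^2 + o) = o*(o + 1)*(o + 1)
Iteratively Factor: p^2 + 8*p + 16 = (p + 4)*(p + 4)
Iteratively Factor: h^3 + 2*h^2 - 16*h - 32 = (h + 2)*(h^2 - 16) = (h - 4)*(h + 2)*(h + 4)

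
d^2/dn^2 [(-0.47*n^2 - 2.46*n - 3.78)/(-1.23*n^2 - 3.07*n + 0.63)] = (-8.88178419700125e-16*n^4 + 3.893934*n^3 + 36.49779*n^2 + 97.079472*n + 86.999346)/(1.860867*n^6 + 13.933809*n^5 + 31.9185*n^4 + 14.660785*n^3 - 16.3485*n^2 + 3.655449*n - 0.250047)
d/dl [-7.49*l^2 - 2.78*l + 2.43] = -14.98*l - 2.78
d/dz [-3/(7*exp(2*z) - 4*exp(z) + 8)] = (42*exp(z) - 12)*exp(z)/(7*exp(2*z) - 4*exp(z) + 8)^2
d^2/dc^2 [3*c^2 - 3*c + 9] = 6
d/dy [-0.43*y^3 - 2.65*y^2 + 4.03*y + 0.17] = -1.29*y^2 - 5.3*y + 4.03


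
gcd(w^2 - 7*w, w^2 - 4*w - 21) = w - 7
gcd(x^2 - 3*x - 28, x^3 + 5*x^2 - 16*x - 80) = x + 4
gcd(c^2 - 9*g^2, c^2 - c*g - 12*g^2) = c + 3*g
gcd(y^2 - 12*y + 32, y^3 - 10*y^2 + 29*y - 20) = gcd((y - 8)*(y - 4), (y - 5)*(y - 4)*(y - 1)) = y - 4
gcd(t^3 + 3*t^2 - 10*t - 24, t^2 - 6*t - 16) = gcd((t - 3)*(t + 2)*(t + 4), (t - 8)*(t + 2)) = t + 2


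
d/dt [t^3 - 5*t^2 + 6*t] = 3*t^2 - 10*t + 6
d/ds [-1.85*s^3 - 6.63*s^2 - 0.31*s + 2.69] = -5.55*s^2 - 13.26*s - 0.31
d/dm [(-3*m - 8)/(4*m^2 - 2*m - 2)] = (6*m^2 + 32*m - 5)/(2*(4*m^4 - 4*m^3 - 3*m^2 + 2*m + 1))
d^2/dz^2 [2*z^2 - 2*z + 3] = 4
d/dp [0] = 0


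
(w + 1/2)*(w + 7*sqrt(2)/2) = w^2 + w/2 + 7*sqrt(2)*w/2 + 7*sqrt(2)/4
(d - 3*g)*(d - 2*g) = d^2 - 5*d*g + 6*g^2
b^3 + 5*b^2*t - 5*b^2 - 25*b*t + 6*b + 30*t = (b - 3)*(b - 2)*(b + 5*t)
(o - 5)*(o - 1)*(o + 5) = o^3 - o^2 - 25*o + 25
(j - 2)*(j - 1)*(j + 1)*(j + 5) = j^4 + 3*j^3 - 11*j^2 - 3*j + 10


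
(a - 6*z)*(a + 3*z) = a^2 - 3*a*z - 18*z^2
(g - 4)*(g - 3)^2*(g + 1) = g^4 - 9*g^3 + 23*g^2 - 3*g - 36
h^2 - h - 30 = (h - 6)*(h + 5)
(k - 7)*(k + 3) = k^2 - 4*k - 21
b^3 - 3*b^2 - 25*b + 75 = (b - 5)*(b - 3)*(b + 5)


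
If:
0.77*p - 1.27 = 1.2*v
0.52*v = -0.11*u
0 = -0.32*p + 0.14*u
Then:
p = 0.94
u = 2.15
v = -0.45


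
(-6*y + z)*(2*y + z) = -12*y^2 - 4*y*z + z^2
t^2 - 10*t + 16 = (t - 8)*(t - 2)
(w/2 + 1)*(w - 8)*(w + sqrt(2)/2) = w^3/2 - 3*w^2 + sqrt(2)*w^2/4 - 8*w - 3*sqrt(2)*w/2 - 4*sqrt(2)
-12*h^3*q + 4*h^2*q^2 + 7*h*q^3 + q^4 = q*(-h + q)*(2*h + q)*(6*h + q)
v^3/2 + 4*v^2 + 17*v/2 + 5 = (v/2 + 1)*(v + 1)*(v + 5)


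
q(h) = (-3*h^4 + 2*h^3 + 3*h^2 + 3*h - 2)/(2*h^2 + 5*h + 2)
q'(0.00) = 4.00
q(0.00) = -1.00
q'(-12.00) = 40.56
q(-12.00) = -283.78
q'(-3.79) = 9.98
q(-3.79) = -59.27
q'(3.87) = -7.38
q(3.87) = -9.79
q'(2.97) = -4.88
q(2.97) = -4.28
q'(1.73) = -1.66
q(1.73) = -0.26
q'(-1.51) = -72.98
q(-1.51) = 22.40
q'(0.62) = 0.82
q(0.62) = 0.18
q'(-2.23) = -366.28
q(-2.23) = -113.27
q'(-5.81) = 20.84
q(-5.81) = -92.16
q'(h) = (-4*h - 5)*(-3*h^4 + 2*h^3 + 3*h^2 + 3*h - 2)/(2*h^2 + 5*h + 2)^2 + (-12*h^3 + 6*h^2 + 6*h + 3)/(2*h^2 + 5*h + 2) = (-12*h^5 - 41*h^4 - 4*h^3 + 21*h^2 + 20*h + 16)/(4*h^4 + 20*h^3 + 33*h^2 + 20*h + 4)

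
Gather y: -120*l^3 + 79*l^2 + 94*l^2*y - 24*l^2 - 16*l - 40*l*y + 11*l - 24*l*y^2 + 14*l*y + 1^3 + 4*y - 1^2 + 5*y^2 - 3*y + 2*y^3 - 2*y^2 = -120*l^3 + 55*l^2 - 5*l + 2*y^3 + y^2*(3 - 24*l) + y*(94*l^2 - 26*l + 1)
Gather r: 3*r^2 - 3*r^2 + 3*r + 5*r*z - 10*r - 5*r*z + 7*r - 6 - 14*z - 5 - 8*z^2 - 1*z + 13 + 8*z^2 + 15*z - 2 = 0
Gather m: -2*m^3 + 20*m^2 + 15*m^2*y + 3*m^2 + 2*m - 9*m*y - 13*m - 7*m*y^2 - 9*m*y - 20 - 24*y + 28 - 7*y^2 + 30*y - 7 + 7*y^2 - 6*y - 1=-2*m^3 + m^2*(15*y + 23) + m*(-7*y^2 - 18*y - 11)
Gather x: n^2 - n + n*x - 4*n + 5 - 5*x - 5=n^2 - 5*n + x*(n - 5)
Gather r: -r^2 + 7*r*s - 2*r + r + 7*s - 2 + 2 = -r^2 + r*(7*s - 1) + 7*s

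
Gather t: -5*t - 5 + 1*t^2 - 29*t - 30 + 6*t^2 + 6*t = 7*t^2 - 28*t - 35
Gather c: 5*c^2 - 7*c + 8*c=5*c^2 + c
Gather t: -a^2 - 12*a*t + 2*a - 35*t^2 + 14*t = -a^2 + 2*a - 35*t^2 + t*(14 - 12*a)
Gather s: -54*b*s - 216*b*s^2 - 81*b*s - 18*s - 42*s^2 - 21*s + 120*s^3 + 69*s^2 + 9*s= 120*s^3 + s^2*(27 - 216*b) + s*(-135*b - 30)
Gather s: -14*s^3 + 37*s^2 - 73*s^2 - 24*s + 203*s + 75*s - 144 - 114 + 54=-14*s^3 - 36*s^2 + 254*s - 204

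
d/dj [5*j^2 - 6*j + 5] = 10*j - 6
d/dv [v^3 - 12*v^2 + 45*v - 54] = 3*v^2 - 24*v + 45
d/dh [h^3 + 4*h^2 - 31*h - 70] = 3*h^2 + 8*h - 31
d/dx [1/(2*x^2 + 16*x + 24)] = (-x - 4)/(x^2 + 8*x + 12)^2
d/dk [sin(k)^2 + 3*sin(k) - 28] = (2*sin(k) + 3)*cos(k)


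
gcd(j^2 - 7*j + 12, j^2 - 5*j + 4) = j - 4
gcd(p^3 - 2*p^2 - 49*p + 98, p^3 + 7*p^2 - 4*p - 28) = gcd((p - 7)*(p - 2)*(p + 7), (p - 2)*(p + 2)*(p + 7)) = p^2 + 5*p - 14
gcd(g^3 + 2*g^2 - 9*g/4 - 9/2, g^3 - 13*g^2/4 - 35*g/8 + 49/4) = g + 2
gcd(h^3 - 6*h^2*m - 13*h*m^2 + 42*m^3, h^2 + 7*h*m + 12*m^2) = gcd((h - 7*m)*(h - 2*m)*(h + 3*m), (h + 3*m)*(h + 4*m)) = h + 3*m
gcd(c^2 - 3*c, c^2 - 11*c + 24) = c - 3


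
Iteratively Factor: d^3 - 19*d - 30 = (d + 2)*(d^2 - 2*d - 15) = (d - 5)*(d + 2)*(d + 3)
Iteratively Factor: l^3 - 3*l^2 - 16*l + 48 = (l + 4)*(l^2 - 7*l + 12) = (l - 3)*(l + 4)*(l - 4)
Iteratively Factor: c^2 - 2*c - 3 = (c + 1)*(c - 3)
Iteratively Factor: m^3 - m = (m + 1)*(m^2 - m) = (m - 1)*(m + 1)*(m)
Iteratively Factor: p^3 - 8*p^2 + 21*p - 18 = (p - 2)*(p^2 - 6*p + 9) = (p - 3)*(p - 2)*(p - 3)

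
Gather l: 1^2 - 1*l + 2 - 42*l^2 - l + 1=-42*l^2 - 2*l + 4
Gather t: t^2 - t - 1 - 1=t^2 - t - 2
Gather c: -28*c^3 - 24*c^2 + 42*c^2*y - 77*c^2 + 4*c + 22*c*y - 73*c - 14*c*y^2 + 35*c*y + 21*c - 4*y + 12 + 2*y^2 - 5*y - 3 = -28*c^3 + c^2*(42*y - 101) + c*(-14*y^2 + 57*y - 48) + 2*y^2 - 9*y + 9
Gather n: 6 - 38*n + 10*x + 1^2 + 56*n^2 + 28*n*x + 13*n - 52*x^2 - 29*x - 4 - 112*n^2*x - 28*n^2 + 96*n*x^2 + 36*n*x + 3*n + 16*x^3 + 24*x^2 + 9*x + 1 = n^2*(28 - 112*x) + n*(96*x^2 + 64*x - 22) + 16*x^3 - 28*x^2 - 10*x + 4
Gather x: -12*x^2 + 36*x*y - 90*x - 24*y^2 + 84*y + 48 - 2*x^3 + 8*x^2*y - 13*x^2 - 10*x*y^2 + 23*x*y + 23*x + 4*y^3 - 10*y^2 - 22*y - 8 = -2*x^3 + x^2*(8*y - 25) + x*(-10*y^2 + 59*y - 67) + 4*y^3 - 34*y^2 + 62*y + 40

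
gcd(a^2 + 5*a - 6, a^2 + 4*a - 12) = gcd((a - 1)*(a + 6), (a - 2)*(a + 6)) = a + 6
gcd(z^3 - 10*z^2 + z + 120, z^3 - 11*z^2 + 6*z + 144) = z^2 - 5*z - 24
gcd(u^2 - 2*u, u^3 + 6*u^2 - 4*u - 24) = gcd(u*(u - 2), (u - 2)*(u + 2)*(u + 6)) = u - 2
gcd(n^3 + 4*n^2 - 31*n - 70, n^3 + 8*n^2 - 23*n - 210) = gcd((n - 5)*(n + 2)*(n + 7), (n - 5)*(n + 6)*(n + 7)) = n^2 + 2*n - 35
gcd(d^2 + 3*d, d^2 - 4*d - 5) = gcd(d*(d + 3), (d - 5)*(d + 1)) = 1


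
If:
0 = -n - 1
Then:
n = -1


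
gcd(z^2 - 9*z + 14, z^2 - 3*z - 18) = 1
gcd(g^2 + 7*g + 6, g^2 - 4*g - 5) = g + 1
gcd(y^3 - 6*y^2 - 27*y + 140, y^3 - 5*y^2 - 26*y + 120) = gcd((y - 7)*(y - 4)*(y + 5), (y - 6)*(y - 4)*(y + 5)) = y^2 + y - 20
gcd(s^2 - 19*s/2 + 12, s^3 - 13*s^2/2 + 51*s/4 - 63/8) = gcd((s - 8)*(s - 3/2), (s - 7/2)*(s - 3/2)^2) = s - 3/2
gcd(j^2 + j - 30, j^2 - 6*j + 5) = j - 5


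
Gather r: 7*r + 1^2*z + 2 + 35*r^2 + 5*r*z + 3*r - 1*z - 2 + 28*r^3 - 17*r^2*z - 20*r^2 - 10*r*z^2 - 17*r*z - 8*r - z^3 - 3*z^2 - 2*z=28*r^3 + r^2*(15 - 17*z) + r*(-10*z^2 - 12*z + 2) - z^3 - 3*z^2 - 2*z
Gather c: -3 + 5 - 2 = 0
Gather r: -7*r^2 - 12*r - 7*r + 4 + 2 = -7*r^2 - 19*r + 6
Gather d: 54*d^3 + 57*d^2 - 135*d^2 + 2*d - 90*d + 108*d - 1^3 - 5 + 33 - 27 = 54*d^3 - 78*d^2 + 20*d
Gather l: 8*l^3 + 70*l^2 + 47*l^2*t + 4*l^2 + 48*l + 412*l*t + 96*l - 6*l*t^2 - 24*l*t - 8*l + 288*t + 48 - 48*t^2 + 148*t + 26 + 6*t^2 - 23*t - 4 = 8*l^3 + l^2*(47*t + 74) + l*(-6*t^2 + 388*t + 136) - 42*t^2 + 413*t + 70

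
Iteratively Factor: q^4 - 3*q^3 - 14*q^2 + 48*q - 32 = (q + 4)*(q^3 - 7*q^2 + 14*q - 8) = (q - 2)*(q + 4)*(q^2 - 5*q + 4) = (q - 2)*(q - 1)*(q + 4)*(q - 4)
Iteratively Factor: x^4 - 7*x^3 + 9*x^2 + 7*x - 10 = (x + 1)*(x^3 - 8*x^2 + 17*x - 10) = (x - 1)*(x + 1)*(x^2 - 7*x + 10) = (x - 5)*(x - 1)*(x + 1)*(x - 2)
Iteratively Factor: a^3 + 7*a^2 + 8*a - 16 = (a + 4)*(a^2 + 3*a - 4) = (a + 4)^2*(a - 1)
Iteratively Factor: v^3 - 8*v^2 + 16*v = (v - 4)*(v^2 - 4*v) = (v - 4)^2*(v)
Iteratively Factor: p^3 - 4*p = (p + 2)*(p^2 - 2*p) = p*(p + 2)*(p - 2)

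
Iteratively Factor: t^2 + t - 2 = (t + 2)*(t - 1)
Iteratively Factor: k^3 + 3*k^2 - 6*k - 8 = (k + 1)*(k^2 + 2*k - 8) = (k + 1)*(k + 4)*(k - 2)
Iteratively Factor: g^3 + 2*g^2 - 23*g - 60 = (g - 5)*(g^2 + 7*g + 12) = (g - 5)*(g + 3)*(g + 4)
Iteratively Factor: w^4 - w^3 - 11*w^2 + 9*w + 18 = (w - 3)*(w^3 + 2*w^2 - 5*w - 6) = (w - 3)*(w + 1)*(w^2 + w - 6) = (w - 3)*(w + 1)*(w + 3)*(w - 2)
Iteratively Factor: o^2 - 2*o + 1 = (o - 1)*(o - 1)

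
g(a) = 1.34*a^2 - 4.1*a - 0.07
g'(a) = 2.68*a - 4.1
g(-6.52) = 83.63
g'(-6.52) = -21.57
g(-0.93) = 4.90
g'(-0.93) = -6.59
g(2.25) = -2.51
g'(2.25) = 1.93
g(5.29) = 15.74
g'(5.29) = 10.08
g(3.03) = -0.19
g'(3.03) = 4.02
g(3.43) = 1.63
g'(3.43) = 5.09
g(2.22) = -2.57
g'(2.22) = 1.85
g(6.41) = 28.71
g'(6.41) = 13.08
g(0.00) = -0.07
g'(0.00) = -4.10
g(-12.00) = 242.09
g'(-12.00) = -36.26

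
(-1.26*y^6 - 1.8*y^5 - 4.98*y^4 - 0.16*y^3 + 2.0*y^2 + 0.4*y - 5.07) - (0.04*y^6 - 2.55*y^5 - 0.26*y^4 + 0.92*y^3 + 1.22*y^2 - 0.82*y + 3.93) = -1.3*y^6 + 0.75*y^5 - 4.72*y^4 - 1.08*y^3 + 0.78*y^2 + 1.22*y - 9.0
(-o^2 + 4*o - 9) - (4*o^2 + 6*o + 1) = -5*o^2 - 2*o - 10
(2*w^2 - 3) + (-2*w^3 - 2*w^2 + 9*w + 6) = -2*w^3 + 9*w + 3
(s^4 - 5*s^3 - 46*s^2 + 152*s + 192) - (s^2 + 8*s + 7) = s^4 - 5*s^3 - 47*s^2 + 144*s + 185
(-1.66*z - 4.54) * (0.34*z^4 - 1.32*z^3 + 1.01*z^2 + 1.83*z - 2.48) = -0.5644*z^5 + 0.6476*z^4 + 4.3162*z^3 - 7.6232*z^2 - 4.1914*z + 11.2592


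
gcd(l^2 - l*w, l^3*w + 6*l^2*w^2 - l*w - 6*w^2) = 1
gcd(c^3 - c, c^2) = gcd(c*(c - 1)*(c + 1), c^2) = c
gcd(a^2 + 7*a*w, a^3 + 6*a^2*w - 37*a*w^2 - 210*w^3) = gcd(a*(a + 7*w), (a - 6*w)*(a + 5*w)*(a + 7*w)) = a + 7*w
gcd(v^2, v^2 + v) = v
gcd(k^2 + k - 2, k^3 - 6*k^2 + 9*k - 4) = k - 1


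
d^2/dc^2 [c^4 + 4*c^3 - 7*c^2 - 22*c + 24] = 12*c^2 + 24*c - 14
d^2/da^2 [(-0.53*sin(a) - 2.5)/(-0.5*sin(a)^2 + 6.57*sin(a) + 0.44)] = (-0.1325*sin(a)^5 - 4.24105*sin(a)^4 + 24.2029*sin(a)^3 - 104.830126*sin(a)^2 - 41.451008*sin(a) + 213.860252)/(0.125*sin(a)^6 - 4.9275*sin(a)^5 + 64.41735*sin(a)^4 - 274.920993*sin(a)^3 - 56.687268*sin(a)^2 - 3.815856*sin(a) - 0.085184)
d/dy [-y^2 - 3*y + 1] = -2*y - 3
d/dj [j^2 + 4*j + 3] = 2*j + 4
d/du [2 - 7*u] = -7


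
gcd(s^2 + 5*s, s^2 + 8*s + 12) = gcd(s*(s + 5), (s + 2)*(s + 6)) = 1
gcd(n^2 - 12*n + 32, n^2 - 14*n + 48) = n - 8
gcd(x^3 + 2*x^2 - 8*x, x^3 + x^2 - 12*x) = x^2 + 4*x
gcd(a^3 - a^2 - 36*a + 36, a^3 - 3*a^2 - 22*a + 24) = a^2 - 7*a + 6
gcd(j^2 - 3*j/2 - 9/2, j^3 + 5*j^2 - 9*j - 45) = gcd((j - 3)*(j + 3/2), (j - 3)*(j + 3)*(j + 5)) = j - 3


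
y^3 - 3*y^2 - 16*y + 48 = (y - 4)*(y - 3)*(y + 4)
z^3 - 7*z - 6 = (z - 3)*(z + 1)*(z + 2)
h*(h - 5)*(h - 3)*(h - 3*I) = h^4 - 8*h^3 - 3*I*h^3 + 15*h^2 + 24*I*h^2 - 45*I*h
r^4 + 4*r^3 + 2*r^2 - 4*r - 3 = (r - 1)*(r + 1)^2*(r + 3)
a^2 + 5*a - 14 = (a - 2)*(a + 7)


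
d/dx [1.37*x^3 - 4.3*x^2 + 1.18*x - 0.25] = 4.11*x^2 - 8.6*x + 1.18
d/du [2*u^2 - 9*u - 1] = 4*u - 9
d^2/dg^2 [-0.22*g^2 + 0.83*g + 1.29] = -0.440000000000000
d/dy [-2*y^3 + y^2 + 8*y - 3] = -6*y^2 + 2*y + 8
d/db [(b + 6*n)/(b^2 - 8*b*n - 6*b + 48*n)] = (b^2 - 8*b*n - 6*b + 48*n + 2*(b + 6*n)*(-b + 4*n + 3))/(b^2 - 8*b*n - 6*b + 48*n)^2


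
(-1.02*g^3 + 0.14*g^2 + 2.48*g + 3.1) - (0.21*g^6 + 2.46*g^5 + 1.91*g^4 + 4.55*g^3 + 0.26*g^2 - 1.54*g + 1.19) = -0.21*g^6 - 2.46*g^5 - 1.91*g^4 - 5.57*g^3 - 0.12*g^2 + 4.02*g + 1.91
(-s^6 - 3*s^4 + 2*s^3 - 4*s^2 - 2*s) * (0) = 0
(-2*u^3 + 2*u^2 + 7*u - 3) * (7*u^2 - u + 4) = -14*u^5 + 16*u^4 + 39*u^3 - 20*u^2 + 31*u - 12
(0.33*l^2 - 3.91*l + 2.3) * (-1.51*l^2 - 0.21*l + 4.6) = -0.4983*l^4 + 5.8348*l^3 - 1.1339*l^2 - 18.469*l + 10.58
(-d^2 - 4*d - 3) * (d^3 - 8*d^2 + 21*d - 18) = -d^5 + 4*d^4 + 8*d^3 - 42*d^2 + 9*d + 54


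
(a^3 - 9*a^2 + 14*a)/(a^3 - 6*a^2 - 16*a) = (-a^2 + 9*a - 14)/(-a^2 + 6*a + 16)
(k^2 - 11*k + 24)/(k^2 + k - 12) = (k - 8)/(k + 4)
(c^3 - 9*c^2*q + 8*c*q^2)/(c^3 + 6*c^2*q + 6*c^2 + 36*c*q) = (c^2 - 9*c*q + 8*q^2)/(c^2 + 6*c*q + 6*c + 36*q)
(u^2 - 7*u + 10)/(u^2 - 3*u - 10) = (u - 2)/(u + 2)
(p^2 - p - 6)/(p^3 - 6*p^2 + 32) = (p - 3)/(p^2 - 8*p + 16)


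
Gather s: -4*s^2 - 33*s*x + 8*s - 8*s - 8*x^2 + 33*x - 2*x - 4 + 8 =-4*s^2 - 33*s*x - 8*x^2 + 31*x + 4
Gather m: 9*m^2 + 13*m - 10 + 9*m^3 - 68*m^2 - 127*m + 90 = 9*m^3 - 59*m^2 - 114*m + 80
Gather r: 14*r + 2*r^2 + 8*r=2*r^2 + 22*r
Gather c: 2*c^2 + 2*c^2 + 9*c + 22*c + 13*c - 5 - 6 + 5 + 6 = 4*c^2 + 44*c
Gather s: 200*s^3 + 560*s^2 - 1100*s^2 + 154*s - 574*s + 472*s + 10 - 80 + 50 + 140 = 200*s^3 - 540*s^2 + 52*s + 120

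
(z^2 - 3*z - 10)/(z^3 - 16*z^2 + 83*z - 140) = (z + 2)/(z^2 - 11*z + 28)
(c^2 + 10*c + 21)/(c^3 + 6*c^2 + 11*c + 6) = (c + 7)/(c^2 + 3*c + 2)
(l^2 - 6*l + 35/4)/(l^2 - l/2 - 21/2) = (l - 5/2)/(l + 3)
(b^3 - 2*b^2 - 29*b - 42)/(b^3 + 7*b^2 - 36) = (b^2 - 5*b - 14)/(b^2 + 4*b - 12)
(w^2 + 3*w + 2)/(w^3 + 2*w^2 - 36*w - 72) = (w + 1)/(w^2 - 36)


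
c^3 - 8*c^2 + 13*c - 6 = (c - 6)*(c - 1)^2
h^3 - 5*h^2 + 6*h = h*(h - 3)*(h - 2)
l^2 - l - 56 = (l - 8)*(l + 7)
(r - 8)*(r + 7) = r^2 - r - 56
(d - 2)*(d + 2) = d^2 - 4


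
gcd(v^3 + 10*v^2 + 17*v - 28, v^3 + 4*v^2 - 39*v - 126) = v + 7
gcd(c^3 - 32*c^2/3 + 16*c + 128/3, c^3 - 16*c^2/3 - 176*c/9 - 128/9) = c^2 - 20*c/3 - 32/3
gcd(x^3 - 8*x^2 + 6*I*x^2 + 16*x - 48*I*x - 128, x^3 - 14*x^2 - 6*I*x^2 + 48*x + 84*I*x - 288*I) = x - 8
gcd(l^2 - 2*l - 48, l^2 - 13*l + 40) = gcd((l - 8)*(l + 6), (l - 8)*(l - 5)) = l - 8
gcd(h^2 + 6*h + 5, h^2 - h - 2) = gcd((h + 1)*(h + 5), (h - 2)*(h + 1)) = h + 1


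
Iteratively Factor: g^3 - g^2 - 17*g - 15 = (g - 5)*(g^2 + 4*g + 3) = (g - 5)*(g + 1)*(g + 3)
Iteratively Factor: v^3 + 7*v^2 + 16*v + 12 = (v + 2)*(v^2 + 5*v + 6) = (v + 2)*(v + 3)*(v + 2)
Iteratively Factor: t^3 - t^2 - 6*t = (t + 2)*(t^2 - 3*t) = t*(t + 2)*(t - 3)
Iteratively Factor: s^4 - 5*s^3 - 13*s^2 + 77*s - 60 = (s + 4)*(s^3 - 9*s^2 + 23*s - 15) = (s - 5)*(s + 4)*(s^2 - 4*s + 3) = (s - 5)*(s - 3)*(s + 4)*(s - 1)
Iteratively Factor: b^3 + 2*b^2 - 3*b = (b)*(b^2 + 2*b - 3) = b*(b - 1)*(b + 3)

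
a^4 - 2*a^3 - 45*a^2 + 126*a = a*(a - 6)*(a - 3)*(a + 7)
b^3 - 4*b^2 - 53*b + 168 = (b - 8)*(b - 3)*(b + 7)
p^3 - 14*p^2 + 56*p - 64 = (p - 8)*(p - 4)*(p - 2)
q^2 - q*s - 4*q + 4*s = (q - 4)*(q - s)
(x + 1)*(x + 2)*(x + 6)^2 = x^4 + 15*x^3 + 74*x^2 + 132*x + 72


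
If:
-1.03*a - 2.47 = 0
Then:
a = -2.40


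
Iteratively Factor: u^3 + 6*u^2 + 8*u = (u + 2)*(u^2 + 4*u) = u*(u + 2)*(u + 4)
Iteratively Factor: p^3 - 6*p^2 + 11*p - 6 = (p - 3)*(p^2 - 3*p + 2) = (p - 3)*(p - 2)*(p - 1)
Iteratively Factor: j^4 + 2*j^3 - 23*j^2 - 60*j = (j + 3)*(j^3 - j^2 - 20*j) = (j - 5)*(j + 3)*(j^2 + 4*j) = (j - 5)*(j + 3)*(j + 4)*(j)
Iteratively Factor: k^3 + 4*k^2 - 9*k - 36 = (k + 4)*(k^2 - 9) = (k - 3)*(k + 4)*(k + 3)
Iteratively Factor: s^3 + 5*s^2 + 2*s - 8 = (s - 1)*(s^2 + 6*s + 8) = (s - 1)*(s + 2)*(s + 4)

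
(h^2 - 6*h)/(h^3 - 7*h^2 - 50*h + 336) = h/(h^2 - h - 56)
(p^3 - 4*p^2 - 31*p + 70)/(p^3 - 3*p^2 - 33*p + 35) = (p - 2)/(p - 1)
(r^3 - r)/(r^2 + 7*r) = (r^2 - 1)/(r + 7)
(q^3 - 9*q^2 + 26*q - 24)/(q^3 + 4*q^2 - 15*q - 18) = (q^2 - 6*q + 8)/(q^2 + 7*q + 6)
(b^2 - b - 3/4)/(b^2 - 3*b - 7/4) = (2*b - 3)/(2*b - 7)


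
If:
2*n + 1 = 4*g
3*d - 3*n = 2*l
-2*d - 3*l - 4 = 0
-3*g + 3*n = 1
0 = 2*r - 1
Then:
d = 5/26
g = 5/6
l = -19/13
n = 7/6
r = 1/2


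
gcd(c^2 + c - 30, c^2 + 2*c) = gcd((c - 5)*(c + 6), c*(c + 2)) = 1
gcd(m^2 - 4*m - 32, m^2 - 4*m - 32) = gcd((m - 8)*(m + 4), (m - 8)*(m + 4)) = m^2 - 4*m - 32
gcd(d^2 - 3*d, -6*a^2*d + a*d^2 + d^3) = d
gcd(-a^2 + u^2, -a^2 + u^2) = -a^2 + u^2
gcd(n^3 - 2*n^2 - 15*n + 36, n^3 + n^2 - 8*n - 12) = n - 3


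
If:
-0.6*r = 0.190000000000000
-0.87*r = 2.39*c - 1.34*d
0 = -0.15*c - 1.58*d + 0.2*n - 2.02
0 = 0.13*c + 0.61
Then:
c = -4.69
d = -8.57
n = -61.16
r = -0.32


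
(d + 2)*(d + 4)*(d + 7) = d^3 + 13*d^2 + 50*d + 56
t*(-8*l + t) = -8*l*t + t^2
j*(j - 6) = j^2 - 6*j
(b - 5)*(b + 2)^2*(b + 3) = b^4 + 2*b^3 - 19*b^2 - 68*b - 60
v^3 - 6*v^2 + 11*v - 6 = (v - 3)*(v - 2)*(v - 1)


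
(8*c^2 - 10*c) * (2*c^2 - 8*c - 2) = 16*c^4 - 84*c^3 + 64*c^2 + 20*c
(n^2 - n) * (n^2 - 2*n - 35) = n^4 - 3*n^3 - 33*n^2 + 35*n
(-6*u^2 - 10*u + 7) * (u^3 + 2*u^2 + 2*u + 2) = -6*u^5 - 22*u^4 - 25*u^3 - 18*u^2 - 6*u + 14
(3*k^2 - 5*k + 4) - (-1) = 3*k^2 - 5*k + 5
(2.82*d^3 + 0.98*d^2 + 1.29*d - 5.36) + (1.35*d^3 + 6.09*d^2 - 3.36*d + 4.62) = 4.17*d^3 + 7.07*d^2 - 2.07*d - 0.74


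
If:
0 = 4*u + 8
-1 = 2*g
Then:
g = -1/2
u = -2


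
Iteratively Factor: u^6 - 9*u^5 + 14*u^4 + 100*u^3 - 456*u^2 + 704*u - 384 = (u - 2)*(u^5 - 7*u^4 + 100*u^2 - 256*u + 192) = (u - 2)*(u + 4)*(u^4 - 11*u^3 + 44*u^2 - 76*u + 48) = (u - 2)^2*(u + 4)*(u^3 - 9*u^2 + 26*u - 24) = (u - 4)*(u - 2)^2*(u + 4)*(u^2 - 5*u + 6) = (u - 4)*(u - 2)^3*(u + 4)*(u - 3)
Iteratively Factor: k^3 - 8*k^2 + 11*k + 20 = (k - 4)*(k^2 - 4*k - 5) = (k - 5)*(k - 4)*(k + 1)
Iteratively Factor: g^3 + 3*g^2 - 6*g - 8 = (g + 1)*(g^2 + 2*g - 8) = (g - 2)*(g + 1)*(g + 4)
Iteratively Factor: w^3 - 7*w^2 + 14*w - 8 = (w - 4)*(w^2 - 3*w + 2) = (w - 4)*(w - 1)*(w - 2)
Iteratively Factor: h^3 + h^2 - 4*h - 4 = (h + 2)*(h^2 - h - 2) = (h + 1)*(h + 2)*(h - 2)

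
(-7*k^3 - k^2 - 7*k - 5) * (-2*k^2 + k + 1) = 14*k^5 - 5*k^4 + 6*k^3 + 2*k^2 - 12*k - 5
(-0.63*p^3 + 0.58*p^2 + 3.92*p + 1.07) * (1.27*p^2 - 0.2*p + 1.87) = -0.8001*p^5 + 0.8626*p^4 + 3.6843*p^3 + 1.6595*p^2 + 7.1164*p + 2.0009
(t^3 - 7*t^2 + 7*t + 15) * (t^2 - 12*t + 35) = t^5 - 19*t^4 + 126*t^3 - 314*t^2 + 65*t + 525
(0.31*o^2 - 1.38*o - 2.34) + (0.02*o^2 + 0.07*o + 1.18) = 0.33*o^2 - 1.31*o - 1.16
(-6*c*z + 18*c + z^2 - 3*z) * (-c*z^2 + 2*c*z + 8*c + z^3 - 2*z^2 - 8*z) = 6*c^2*z^3 - 30*c^2*z^2 - 12*c^2*z + 144*c^2 - 7*c*z^4 + 35*c*z^3 + 14*c*z^2 - 168*c*z + z^5 - 5*z^4 - 2*z^3 + 24*z^2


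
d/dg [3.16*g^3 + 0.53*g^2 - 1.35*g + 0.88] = 9.48*g^2 + 1.06*g - 1.35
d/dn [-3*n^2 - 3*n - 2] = -6*n - 3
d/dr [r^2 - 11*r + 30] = 2*r - 11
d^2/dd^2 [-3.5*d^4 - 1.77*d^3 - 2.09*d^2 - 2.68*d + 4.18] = -42.0*d^2 - 10.62*d - 4.18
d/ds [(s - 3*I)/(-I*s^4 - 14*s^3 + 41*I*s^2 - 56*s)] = (-3*I*s^4 - 40*s^3 + 167*I*s^2 + 246*s + 168*I)/(s^2*(s^6 - 28*I*s^5 - 278*s^4 + 1036*I*s^3 + 113*s^2 + 4592*I*s - 3136))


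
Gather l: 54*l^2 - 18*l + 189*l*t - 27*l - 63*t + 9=54*l^2 + l*(189*t - 45) - 63*t + 9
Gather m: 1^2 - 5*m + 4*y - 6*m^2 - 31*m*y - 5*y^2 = -6*m^2 + m*(-31*y - 5) - 5*y^2 + 4*y + 1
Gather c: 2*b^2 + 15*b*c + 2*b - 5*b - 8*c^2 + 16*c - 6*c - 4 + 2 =2*b^2 - 3*b - 8*c^2 + c*(15*b + 10) - 2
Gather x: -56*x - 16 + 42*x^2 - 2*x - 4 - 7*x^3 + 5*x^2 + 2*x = -7*x^3 + 47*x^2 - 56*x - 20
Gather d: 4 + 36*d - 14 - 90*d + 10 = -54*d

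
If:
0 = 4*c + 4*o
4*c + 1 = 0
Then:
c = -1/4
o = 1/4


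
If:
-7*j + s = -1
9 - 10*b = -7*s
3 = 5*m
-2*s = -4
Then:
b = 23/10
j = 3/7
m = 3/5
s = 2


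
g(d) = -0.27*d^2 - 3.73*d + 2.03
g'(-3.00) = -2.11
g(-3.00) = 10.79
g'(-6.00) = -0.49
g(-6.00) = 14.69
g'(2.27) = -4.96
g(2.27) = -7.83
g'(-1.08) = -3.15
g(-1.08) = 5.74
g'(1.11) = -4.33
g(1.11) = -2.44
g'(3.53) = -5.64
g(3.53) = -14.50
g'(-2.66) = -2.29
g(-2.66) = 10.04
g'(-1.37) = -2.99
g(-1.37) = 6.63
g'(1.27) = -4.42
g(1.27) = -3.14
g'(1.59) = -4.59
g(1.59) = -4.58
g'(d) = -0.54*d - 3.73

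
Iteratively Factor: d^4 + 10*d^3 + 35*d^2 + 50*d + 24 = (d + 3)*(d^3 + 7*d^2 + 14*d + 8) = (d + 1)*(d + 3)*(d^2 + 6*d + 8) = (d + 1)*(d + 3)*(d + 4)*(d + 2)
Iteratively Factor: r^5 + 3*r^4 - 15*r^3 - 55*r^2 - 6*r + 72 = (r + 2)*(r^4 + r^3 - 17*r^2 - 21*r + 36) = (r - 1)*(r + 2)*(r^3 + 2*r^2 - 15*r - 36) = (r - 1)*(r + 2)*(r + 3)*(r^2 - r - 12) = (r - 4)*(r - 1)*(r + 2)*(r + 3)*(r + 3)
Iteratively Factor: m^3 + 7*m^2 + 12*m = (m + 3)*(m^2 + 4*m) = (m + 3)*(m + 4)*(m)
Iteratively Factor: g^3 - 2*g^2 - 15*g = (g)*(g^2 - 2*g - 15) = g*(g - 5)*(g + 3)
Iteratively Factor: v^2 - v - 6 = (v + 2)*(v - 3)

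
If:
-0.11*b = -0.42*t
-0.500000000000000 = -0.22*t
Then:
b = 8.68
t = 2.27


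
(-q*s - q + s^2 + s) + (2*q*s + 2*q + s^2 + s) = q*s + q + 2*s^2 + 2*s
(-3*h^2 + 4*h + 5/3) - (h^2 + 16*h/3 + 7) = -4*h^2 - 4*h/3 - 16/3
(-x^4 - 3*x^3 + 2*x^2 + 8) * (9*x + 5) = -9*x^5 - 32*x^4 + 3*x^3 + 10*x^2 + 72*x + 40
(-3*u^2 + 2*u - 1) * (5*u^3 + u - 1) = -15*u^5 + 10*u^4 - 8*u^3 + 5*u^2 - 3*u + 1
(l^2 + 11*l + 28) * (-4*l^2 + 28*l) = -4*l^4 - 16*l^3 + 196*l^2 + 784*l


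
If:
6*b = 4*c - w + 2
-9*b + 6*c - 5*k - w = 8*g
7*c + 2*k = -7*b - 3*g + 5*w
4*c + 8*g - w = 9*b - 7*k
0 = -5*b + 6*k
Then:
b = 564/151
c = 1524/151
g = -162/151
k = 470/151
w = 3014/151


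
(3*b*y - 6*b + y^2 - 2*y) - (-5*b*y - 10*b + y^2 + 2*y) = 8*b*y + 4*b - 4*y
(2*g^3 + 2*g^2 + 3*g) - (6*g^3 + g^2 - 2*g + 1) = -4*g^3 + g^2 + 5*g - 1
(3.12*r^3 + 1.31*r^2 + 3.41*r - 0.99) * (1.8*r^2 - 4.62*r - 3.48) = 5.616*r^5 - 12.0564*r^4 - 10.7718*r^3 - 22.095*r^2 - 7.293*r + 3.4452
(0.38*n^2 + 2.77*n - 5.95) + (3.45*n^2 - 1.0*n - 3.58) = 3.83*n^2 + 1.77*n - 9.53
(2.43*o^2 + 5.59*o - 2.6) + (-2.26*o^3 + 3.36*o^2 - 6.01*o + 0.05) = -2.26*o^3 + 5.79*o^2 - 0.42*o - 2.55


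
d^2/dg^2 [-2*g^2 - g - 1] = -4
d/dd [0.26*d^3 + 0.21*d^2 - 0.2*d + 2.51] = 0.78*d^2 + 0.42*d - 0.2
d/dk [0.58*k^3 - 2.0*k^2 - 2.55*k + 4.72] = 1.74*k^2 - 4.0*k - 2.55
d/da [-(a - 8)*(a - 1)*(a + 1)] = -3*a^2 + 16*a + 1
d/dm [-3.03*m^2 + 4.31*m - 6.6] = 4.31 - 6.06*m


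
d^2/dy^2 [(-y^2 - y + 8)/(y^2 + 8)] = 2*(-y^3 + 48*y^2 + 24*y - 128)/(y^6 + 24*y^4 + 192*y^2 + 512)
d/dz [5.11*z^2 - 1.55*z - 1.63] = 10.22*z - 1.55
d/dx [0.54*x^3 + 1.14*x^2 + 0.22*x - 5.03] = 1.62*x^2 + 2.28*x + 0.22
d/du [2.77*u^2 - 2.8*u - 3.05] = 5.54*u - 2.8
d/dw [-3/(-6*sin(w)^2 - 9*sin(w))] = -(4*sin(w) + 3)*cos(w)/((2*sin(w) + 3)^2*sin(w)^2)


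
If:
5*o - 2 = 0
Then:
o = 2/5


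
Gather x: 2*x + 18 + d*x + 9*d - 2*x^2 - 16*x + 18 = 9*d - 2*x^2 + x*(d - 14) + 36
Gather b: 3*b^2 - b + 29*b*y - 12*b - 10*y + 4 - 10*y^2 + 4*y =3*b^2 + b*(29*y - 13) - 10*y^2 - 6*y + 4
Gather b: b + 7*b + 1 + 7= 8*b + 8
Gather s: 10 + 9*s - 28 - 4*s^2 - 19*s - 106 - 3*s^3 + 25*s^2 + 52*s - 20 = -3*s^3 + 21*s^2 + 42*s - 144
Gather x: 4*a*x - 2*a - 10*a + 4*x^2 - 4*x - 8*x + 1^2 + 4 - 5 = -12*a + 4*x^2 + x*(4*a - 12)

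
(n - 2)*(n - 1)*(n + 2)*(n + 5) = n^4 + 4*n^3 - 9*n^2 - 16*n + 20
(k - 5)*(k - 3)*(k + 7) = k^3 - k^2 - 41*k + 105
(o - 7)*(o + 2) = o^2 - 5*o - 14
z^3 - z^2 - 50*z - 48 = (z - 8)*(z + 1)*(z + 6)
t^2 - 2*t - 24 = (t - 6)*(t + 4)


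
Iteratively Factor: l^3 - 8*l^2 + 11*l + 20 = (l + 1)*(l^2 - 9*l + 20) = (l - 4)*(l + 1)*(l - 5)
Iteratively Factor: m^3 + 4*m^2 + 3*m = (m + 1)*(m^2 + 3*m) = m*(m + 1)*(m + 3)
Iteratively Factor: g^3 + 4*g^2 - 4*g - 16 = (g - 2)*(g^2 + 6*g + 8) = (g - 2)*(g + 2)*(g + 4)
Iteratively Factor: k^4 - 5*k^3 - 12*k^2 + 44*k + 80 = (k + 2)*(k^3 - 7*k^2 + 2*k + 40) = (k - 5)*(k + 2)*(k^2 - 2*k - 8) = (k - 5)*(k - 4)*(k + 2)*(k + 2)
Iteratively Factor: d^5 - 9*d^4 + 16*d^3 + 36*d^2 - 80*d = (d)*(d^4 - 9*d^3 + 16*d^2 + 36*d - 80) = d*(d - 2)*(d^3 - 7*d^2 + 2*d + 40) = d*(d - 5)*(d - 2)*(d^2 - 2*d - 8) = d*(d - 5)*(d - 2)*(d + 2)*(d - 4)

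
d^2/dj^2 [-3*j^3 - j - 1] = -18*j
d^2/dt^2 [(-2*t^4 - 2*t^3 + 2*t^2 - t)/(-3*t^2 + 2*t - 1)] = 6*t*(6*t^5 - 12*t^4 + 14*t^3 - 11*t^2 + 6*t - 1)/(27*t^6 - 54*t^5 + 63*t^4 - 44*t^3 + 21*t^2 - 6*t + 1)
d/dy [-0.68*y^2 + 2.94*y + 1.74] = 2.94 - 1.36*y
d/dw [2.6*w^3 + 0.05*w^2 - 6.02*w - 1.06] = 7.8*w^2 + 0.1*w - 6.02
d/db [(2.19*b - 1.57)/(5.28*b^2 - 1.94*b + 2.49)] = (-11.5632*b^2 + 16.5792*b + 2.4073)/(27.8784*b^4 - 20.4864*b^3 + 30.058*b^2 - 9.6612*b + 6.2001)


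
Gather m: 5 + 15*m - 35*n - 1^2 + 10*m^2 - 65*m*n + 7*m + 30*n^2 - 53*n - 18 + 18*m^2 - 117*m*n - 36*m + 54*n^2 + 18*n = 28*m^2 + m*(-182*n - 14) + 84*n^2 - 70*n - 14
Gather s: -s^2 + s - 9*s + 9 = -s^2 - 8*s + 9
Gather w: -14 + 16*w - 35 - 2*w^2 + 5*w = -2*w^2 + 21*w - 49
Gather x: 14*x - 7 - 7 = 14*x - 14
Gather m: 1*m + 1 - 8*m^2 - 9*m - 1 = -8*m^2 - 8*m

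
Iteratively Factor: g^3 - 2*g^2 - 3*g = (g)*(g^2 - 2*g - 3) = g*(g + 1)*(g - 3)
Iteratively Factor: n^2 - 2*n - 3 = (n - 3)*(n + 1)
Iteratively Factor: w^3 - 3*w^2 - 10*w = (w + 2)*(w^2 - 5*w) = (w - 5)*(w + 2)*(w)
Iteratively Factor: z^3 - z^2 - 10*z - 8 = (z + 1)*(z^2 - 2*z - 8) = (z + 1)*(z + 2)*(z - 4)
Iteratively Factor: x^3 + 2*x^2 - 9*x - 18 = (x - 3)*(x^2 + 5*x + 6) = (x - 3)*(x + 3)*(x + 2)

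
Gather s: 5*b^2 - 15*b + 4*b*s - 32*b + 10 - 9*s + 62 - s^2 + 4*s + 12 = 5*b^2 - 47*b - s^2 + s*(4*b - 5) + 84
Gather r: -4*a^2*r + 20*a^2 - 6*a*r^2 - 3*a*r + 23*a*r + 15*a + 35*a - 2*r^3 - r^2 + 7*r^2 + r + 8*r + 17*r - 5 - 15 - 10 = 20*a^2 + 50*a - 2*r^3 + r^2*(6 - 6*a) + r*(-4*a^2 + 20*a + 26) - 30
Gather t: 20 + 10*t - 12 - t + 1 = 9*t + 9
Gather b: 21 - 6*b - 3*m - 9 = -6*b - 3*m + 12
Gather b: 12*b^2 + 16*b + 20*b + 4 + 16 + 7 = 12*b^2 + 36*b + 27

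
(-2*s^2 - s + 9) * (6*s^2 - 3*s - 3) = -12*s^4 + 63*s^2 - 24*s - 27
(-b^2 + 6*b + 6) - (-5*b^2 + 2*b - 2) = 4*b^2 + 4*b + 8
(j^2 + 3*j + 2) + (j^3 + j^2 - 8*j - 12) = j^3 + 2*j^2 - 5*j - 10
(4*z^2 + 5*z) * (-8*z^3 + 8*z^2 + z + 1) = -32*z^5 - 8*z^4 + 44*z^3 + 9*z^2 + 5*z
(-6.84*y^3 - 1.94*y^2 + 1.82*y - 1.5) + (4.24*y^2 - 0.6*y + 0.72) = -6.84*y^3 + 2.3*y^2 + 1.22*y - 0.78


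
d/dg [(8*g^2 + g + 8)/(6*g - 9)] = (16*g^2 - 48*g - 19)/(3*(4*g^2 - 12*g + 9))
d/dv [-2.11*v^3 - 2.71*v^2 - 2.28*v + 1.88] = -6.33*v^2 - 5.42*v - 2.28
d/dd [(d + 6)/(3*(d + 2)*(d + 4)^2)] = ((d + 2)*(d + 4) - 2*(d + 2)*(d + 6) - (d + 4)*(d + 6))/(3*(d + 2)^2*(d + 4)^3)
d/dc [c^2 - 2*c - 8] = 2*c - 2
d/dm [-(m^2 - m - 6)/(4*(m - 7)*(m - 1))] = (7*m^2 - 26*m + 55)/(4*(m^4 - 16*m^3 + 78*m^2 - 112*m + 49))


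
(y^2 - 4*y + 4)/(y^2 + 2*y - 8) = (y - 2)/(y + 4)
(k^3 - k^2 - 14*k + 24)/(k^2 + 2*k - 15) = (k^2 + 2*k - 8)/(k + 5)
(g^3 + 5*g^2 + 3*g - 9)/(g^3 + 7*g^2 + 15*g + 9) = (g - 1)/(g + 1)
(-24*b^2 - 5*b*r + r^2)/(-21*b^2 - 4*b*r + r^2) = (-8*b + r)/(-7*b + r)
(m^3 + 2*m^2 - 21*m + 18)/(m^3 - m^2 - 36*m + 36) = (m - 3)/(m - 6)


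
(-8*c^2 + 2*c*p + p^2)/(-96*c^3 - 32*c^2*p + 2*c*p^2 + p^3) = (-2*c + p)/(-24*c^2 - 2*c*p + p^2)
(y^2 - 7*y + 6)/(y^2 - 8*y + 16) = (y^2 - 7*y + 6)/(y^2 - 8*y + 16)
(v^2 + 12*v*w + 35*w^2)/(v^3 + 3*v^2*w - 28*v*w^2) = (v + 5*w)/(v*(v - 4*w))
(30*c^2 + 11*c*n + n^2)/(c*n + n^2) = (30*c^2 + 11*c*n + n^2)/(n*(c + n))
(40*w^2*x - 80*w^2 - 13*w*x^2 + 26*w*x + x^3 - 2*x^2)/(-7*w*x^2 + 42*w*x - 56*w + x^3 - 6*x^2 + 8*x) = (40*w^2 - 13*w*x + x^2)/(-7*w*x + 28*w + x^2 - 4*x)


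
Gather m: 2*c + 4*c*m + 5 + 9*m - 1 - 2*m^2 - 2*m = 2*c - 2*m^2 + m*(4*c + 7) + 4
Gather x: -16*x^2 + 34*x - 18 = -16*x^2 + 34*x - 18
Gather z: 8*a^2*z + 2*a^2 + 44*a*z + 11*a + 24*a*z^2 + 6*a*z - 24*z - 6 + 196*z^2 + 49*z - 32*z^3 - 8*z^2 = 2*a^2 + 11*a - 32*z^3 + z^2*(24*a + 188) + z*(8*a^2 + 50*a + 25) - 6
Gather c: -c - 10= -c - 10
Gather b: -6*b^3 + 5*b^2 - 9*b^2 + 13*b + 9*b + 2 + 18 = -6*b^3 - 4*b^2 + 22*b + 20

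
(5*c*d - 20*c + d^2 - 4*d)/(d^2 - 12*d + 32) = (5*c + d)/(d - 8)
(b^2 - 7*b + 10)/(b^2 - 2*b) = (b - 5)/b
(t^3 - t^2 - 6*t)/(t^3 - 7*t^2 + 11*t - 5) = t*(t^2 - t - 6)/(t^3 - 7*t^2 + 11*t - 5)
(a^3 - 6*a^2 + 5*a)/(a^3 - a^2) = (a - 5)/a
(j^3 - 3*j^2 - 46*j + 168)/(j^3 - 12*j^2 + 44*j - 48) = (j + 7)/(j - 2)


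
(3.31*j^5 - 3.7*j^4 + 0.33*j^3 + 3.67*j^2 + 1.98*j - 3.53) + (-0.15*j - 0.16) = 3.31*j^5 - 3.7*j^4 + 0.33*j^3 + 3.67*j^2 + 1.83*j - 3.69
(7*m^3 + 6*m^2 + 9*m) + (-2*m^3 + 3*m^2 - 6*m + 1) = 5*m^3 + 9*m^2 + 3*m + 1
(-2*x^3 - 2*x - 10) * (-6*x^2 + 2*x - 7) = 12*x^5 - 4*x^4 + 26*x^3 + 56*x^2 - 6*x + 70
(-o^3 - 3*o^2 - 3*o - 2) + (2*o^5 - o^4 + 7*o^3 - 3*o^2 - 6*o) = 2*o^5 - o^4 + 6*o^3 - 6*o^2 - 9*o - 2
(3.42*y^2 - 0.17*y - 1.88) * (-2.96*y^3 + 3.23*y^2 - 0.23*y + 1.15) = -10.1232*y^5 + 11.5498*y^4 + 4.2291*y^3 - 2.1003*y^2 + 0.2369*y - 2.162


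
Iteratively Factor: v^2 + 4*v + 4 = (v + 2)*(v + 2)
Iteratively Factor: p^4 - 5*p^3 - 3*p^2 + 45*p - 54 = (p - 3)*(p^3 - 2*p^2 - 9*p + 18) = (p - 3)*(p - 2)*(p^2 - 9) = (p - 3)^2*(p - 2)*(p + 3)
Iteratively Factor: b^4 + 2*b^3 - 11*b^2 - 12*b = (b - 3)*(b^3 + 5*b^2 + 4*b) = (b - 3)*(b + 4)*(b^2 + b) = (b - 3)*(b + 1)*(b + 4)*(b)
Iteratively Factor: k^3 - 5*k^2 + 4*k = (k - 4)*(k^2 - k) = k*(k - 4)*(k - 1)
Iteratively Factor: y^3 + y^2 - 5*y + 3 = (y - 1)*(y^2 + 2*y - 3) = (y - 1)^2*(y + 3)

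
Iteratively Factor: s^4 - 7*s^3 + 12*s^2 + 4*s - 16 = (s + 1)*(s^3 - 8*s^2 + 20*s - 16) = (s - 2)*(s + 1)*(s^2 - 6*s + 8) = (s - 2)^2*(s + 1)*(s - 4)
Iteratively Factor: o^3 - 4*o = (o)*(o^2 - 4) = o*(o - 2)*(o + 2)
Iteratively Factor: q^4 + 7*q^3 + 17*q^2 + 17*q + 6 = (q + 1)*(q^3 + 6*q^2 + 11*q + 6) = (q + 1)*(q + 3)*(q^2 + 3*q + 2) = (q + 1)^2*(q + 3)*(q + 2)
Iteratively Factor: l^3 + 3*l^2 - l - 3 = (l - 1)*(l^2 + 4*l + 3) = (l - 1)*(l + 3)*(l + 1)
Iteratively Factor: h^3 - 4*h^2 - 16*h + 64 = (h - 4)*(h^2 - 16) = (h - 4)*(h + 4)*(h - 4)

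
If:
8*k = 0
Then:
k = 0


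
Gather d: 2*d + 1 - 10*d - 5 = -8*d - 4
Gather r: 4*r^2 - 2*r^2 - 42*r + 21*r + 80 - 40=2*r^2 - 21*r + 40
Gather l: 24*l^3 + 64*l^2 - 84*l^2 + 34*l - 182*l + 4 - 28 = 24*l^3 - 20*l^2 - 148*l - 24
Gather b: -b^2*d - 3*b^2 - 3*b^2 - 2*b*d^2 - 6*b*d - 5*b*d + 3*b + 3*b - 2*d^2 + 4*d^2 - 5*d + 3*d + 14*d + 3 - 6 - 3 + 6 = b^2*(-d - 6) + b*(-2*d^2 - 11*d + 6) + 2*d^2 + 12*d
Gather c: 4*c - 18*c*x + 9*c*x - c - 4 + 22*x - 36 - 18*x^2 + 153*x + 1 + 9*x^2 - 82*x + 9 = c*(3 - 9*x) - 9*x^2 + 93*x - 30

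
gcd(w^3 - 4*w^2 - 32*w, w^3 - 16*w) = w^2 + 4*w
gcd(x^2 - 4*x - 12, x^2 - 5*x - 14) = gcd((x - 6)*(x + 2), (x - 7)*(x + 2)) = x + 2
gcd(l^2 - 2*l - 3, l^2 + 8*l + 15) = 1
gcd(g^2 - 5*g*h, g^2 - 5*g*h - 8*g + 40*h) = g - 5*h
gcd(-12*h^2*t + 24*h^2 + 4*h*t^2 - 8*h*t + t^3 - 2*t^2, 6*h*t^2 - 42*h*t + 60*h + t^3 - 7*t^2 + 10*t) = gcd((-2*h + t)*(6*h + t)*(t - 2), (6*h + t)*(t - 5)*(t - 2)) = 6*h*t - 12*h + t^2 - 2*t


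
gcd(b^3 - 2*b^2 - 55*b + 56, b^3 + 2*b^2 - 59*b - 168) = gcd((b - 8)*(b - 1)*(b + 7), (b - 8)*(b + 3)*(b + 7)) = b^2 - b - 56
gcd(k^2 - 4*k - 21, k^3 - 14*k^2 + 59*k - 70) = k - 7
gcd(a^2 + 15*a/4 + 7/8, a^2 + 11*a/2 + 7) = a + 7/2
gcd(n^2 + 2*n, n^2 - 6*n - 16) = n + 2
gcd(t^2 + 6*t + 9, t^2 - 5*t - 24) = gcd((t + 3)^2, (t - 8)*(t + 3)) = t + 3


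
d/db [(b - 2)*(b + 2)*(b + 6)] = 3*b^2 + 12*b - 4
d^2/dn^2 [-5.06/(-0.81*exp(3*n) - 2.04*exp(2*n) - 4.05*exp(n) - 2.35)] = (5.06*(2.43*exp(2*n) + 4.08*exp(n) + 4.05)*(4.86*exp(2*n) + 8.16*exp(n) + 8.1)*exp(n) - (36.8874*exp(2*n) + 41.2896*exp(n) + 20.493)*(0.81*exp(3*n) + 2.04*exp(2*n) + 4.05*exp(n) + 2.35))*exp(n)/(0.81*exp(3*n) + 2.04*exp(2*n) + 4.05*exp(n) + 2.35)^3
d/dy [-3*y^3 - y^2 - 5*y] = -9*y^2 - 2*y - 5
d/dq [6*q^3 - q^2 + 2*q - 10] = 18*q^2 - 2*q + 2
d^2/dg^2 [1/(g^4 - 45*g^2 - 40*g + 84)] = 2*(3*(15 - 2*g^2)*(g^4 - 45*g^2 - 40*g + 84) + 4*(-2*g^3 + 45*g + 20)^2)/(g^4 - 45*g^2 - 40*g + 84)^3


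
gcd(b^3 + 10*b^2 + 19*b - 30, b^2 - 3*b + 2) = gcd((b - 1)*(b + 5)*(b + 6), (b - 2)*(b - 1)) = b - 1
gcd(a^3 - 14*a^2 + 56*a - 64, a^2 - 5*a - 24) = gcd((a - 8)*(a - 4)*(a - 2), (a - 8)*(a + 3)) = a - 8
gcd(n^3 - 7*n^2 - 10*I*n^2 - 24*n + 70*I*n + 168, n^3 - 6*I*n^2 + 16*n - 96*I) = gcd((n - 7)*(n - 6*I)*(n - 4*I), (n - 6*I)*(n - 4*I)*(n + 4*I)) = n^2 - 10*I*n - 24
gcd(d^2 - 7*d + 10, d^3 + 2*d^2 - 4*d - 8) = d - 2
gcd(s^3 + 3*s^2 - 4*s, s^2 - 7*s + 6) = s - 1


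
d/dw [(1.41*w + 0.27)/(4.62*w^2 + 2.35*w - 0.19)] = (6.5142*w^2 + 3.3135*w - (1.41*w + 0.27)*(9.24*w + 2.35) - 0.2679)/(4.62*w^2 + 2.35*w - 0.19)^2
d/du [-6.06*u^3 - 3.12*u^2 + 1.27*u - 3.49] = -18.18*u^2 - 6.24*u + 1.27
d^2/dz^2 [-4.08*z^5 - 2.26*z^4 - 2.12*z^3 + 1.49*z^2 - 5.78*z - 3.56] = -81.6*z^3 - 27.12*z^2 - 12.72*z + 2.98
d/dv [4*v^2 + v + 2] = 8*v + 1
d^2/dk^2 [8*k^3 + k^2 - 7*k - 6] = 48*k + 2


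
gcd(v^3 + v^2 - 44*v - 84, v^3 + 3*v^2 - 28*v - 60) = v^2 + 8*v + 12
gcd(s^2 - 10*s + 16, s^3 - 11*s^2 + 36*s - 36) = s - 2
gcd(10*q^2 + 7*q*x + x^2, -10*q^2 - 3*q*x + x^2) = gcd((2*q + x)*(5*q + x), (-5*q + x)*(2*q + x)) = 2*q + x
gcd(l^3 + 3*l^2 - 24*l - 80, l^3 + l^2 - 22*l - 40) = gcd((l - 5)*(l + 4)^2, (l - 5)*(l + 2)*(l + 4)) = l^2 - l - 20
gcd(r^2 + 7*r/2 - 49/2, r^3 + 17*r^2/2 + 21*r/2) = r + 7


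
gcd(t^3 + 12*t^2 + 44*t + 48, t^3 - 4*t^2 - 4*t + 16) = t + 2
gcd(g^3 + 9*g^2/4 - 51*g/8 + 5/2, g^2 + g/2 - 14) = g + 4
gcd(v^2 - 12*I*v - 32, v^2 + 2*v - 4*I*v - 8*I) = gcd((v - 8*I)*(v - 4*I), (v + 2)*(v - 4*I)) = v - 4*I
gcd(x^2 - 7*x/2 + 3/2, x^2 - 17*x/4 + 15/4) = x - 3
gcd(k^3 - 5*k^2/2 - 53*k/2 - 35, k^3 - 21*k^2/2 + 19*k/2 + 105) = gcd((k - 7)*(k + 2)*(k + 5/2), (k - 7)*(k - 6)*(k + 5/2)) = k^2 - 9*k/2 - 35/2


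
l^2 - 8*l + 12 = (l - 6)*(l - 2)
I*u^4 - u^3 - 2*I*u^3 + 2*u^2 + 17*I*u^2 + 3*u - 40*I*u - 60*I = (u - 3)*(u - 4*I)*(u + 5*I)*(I*u + I)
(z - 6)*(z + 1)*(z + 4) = z^3 - z^2 - 26*z - 24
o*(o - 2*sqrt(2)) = o^2 - 2*sqrt(2)*o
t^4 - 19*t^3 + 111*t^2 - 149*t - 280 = (t - 8)*(t - 7)*(t - 5)*(t + 1)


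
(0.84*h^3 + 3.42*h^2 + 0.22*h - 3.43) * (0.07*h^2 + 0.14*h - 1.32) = 0.0588*h^5 + 0.357*h^4 - 0.6146*h^3 - 4.7237*h^2 - 0.7706*h + 4.5276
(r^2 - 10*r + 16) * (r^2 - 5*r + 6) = r^4 - 15*r^3 + 72*r^2 - 140*r + 96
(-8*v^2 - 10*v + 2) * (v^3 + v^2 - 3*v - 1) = -8*v^5 - 18*v^4 + 16*v^3 + 40*v^2 + 4*v - 2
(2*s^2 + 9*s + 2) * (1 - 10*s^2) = -20*s^4 - 90*s^3 - 18*s^2 + 9*s + 2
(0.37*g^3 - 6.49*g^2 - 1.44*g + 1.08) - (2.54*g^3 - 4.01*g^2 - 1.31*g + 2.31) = -2.17*g^3 - 2.48*g^2 - 0.13*g - 1.23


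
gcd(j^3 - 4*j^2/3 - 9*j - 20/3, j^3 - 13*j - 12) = j^2 - 3*j - 4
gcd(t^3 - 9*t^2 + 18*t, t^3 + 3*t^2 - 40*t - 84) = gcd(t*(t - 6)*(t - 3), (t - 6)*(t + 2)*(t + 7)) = t - 6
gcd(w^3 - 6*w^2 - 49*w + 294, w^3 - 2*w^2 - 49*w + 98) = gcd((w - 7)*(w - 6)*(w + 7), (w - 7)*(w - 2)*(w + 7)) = w^2 - 49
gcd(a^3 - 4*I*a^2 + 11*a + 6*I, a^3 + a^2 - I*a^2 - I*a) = 1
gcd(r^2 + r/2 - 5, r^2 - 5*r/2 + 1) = r - 2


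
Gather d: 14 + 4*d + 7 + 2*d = 6*d + 21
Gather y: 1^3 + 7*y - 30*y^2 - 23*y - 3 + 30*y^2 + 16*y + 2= 0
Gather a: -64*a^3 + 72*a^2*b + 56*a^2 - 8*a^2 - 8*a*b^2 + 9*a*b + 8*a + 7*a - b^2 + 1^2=-64*a^3 + a^2*(72*b + 48) + a*(-8*b^2 + 9*b + 15) - b^2 + 1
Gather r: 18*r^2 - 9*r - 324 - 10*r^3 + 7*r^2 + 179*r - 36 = -10*r^3 + 25*r^2 + 170*r - 360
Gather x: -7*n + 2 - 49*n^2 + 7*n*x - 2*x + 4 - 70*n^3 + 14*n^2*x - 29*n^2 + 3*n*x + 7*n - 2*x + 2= -70*n^3 - 78*n^2 + x*(14*n^2 + 10*n - 4) + 8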